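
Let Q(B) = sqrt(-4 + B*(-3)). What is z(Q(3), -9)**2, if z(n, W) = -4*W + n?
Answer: (36 + I*sqrt(13))**2 ≈ 1283.0 + 259.6*I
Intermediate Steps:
Q(B) = sqrt(-4 - 3*B)
z(n, W) = n - 4*W
z(Q(3), -9)**2 = (sqrt(-4 - 3*3) - 4*(-9))**2 = (sqrt(-4 - 9) + 36)**2 = (sqrt(-13) + 36)**2 = (I*sqrt(13) + 36)**2 = (36 + I*sqrt(13))**2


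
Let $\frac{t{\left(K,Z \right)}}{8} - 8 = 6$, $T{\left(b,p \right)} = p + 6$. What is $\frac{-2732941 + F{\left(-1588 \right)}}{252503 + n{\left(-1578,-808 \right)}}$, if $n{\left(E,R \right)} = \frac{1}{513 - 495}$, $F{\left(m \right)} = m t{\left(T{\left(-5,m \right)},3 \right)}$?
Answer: $- \frac{52394346}{4545055} \approx -11.528$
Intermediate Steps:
$T{\left(b,p \right)} = 6 + p$
$t{\left(K,Z \right)} = 112$ ($t{\left(K,Z \right)} = 64 + 8 \cdot 6 = 64 + 48 = 112$)
$F{\left(m \right)} = 112 m$ ($F{\left(m \right)} = m 112 = 112 m$)
$n{\left(E,R \right)} = \frac{1}{18}$
$\frac{-2732941 + F{\left(-1588 \right)}}{252503 + n{\left(-1578,-808 \right)}} = \frac{-2732941 + 112 \left(-1588\right)}{252503 + \frac{1}{18}} = \frac{-2732941 - 177856}{\frac{4545055}{18}} = \left(-2910797\right) \frac{18}{4545055} = - \frac{52394346}{4545055}$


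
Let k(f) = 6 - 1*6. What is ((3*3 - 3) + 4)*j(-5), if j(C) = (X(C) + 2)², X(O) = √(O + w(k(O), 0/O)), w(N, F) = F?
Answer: -10 + 40*I*√5 ≈ -10.0 + 89.443*I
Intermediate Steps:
k(f) = 0 (k(f) = 6 - 6 = 0)
X(O) = √O (X(O) = √(O + 0/O) = √(O + 0) = √O)
j(C) = (2 + √C)² (j(C) = (√C + 2)² = (2 + √C)²)
((3*3 - 3) + 4)*j(-5) = ((3*3 - 3) + 4)*(2 + √(-5))² = ((9 - 3) + 4)*(2 + I*√5)² = (6 + 4)*(2 + I*√5)² = 10*(2 + I*√5)²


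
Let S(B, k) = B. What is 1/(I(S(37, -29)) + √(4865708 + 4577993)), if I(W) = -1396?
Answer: 1396/7494885 + √9443701/7494885 ≈ 0.00059628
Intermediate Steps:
1/(I(S(37, -29)) + √(4865708 + 4577993)) = 1/(-1396 + √(4865708 + 4577993)) = 1/(-1396 + √9443701)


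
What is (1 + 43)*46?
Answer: 2024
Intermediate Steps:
(1 + 43)*46 = 44*46 = 2024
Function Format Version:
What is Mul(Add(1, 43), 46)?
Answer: 2024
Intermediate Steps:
Mul(Add(1, 43), 46) = Mul(44, 46) = 2024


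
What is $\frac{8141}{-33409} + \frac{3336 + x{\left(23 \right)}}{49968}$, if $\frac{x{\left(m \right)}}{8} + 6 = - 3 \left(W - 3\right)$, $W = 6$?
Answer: $- \frac{6236378}{34778769} \approx -0.17932$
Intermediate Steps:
$x{\left(m \right)} = -120$ ($x{\left(m \right)} = -48 + 8 \left(- 3 \left(6 - 3\right)\right) = -48 + 8 \left(\left(-3\right) 3\right) = -48 + 8 \left(-9\right) = -48 - 72 = -120$)
$\frac{8141}{-33409} + \frac{3336 + x{\left(23 \right)}}{49968} = \frac{8141}{-33409} + \frac{3336 - 120}{49968} = 8141 \left(- \frac{1}{33409}\right) + 3216 \cdot \frac{1}{49968} = - \frac{8141}{33409} + \frac{67}{1041} = - \frac{6236378}{34778769}$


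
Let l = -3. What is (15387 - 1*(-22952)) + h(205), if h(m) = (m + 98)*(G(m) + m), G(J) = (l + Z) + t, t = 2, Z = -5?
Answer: 98636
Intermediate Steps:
G(J) = -6 (G(J) = (-3 - 5) + 2 = -8 + 2 = -6)
h(m) = (-6 + m)*(98 + m) (h(m) = (m + 98)*(-6 + m) = (98 + m)*(-6 + m) = (-6 + m)*(98 + m))
(15387 - 1*(-22952)) + h(205) = (15387 - 1*(-22952)) + (-588 + 205² + 92*205) = (15387 + 22952) + (-588 + 42025 + 18860) = 38339 + 60297 = 98636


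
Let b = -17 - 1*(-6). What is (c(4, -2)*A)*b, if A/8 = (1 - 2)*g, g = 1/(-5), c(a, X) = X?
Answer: 176/5 ≈ 35.200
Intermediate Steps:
g = -1/5 ≈ -0.20000
b = -11 (b = -17 + 6 = -11)
A = 8/5 (A = 8*((1 - 2)*(-1/5)) = 8*(-1*(-1/5)) = 8*(1/5) = 8/5 ≈ 1.6000)
(c(4, -2)*A)*b = -2*8/5*(-11) = -16/5*(-11) = 176/5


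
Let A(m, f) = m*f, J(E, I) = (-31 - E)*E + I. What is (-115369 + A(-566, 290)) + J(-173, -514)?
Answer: -304589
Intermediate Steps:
J(E, I) = I + E*(-31 - E) (J(E, I) = E*(-31 - E) + I = I + E*(-31 - E))
A(m, f) = f*m
(-115369 + A(-566, 290)) + J(-173, -514) = (-115369 + 290*(-566)) + (-514 - 1*(-173)² - 31*(-173)) = (-115369 - 164140) + (-514 - 1*29929 + 5363) = -279509 + (-514 - 29929 + 5363) = -279509 - 25080 = -304589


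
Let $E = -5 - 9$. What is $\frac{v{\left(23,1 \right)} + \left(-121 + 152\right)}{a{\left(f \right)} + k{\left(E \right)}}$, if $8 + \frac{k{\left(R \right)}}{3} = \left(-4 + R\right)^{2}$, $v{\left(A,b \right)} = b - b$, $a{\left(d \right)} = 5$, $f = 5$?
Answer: $\frac{31}{953} \approx 0.032529$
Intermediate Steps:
$E = -14$
$v{\left(A,b \right)} = 0$
$k{\left(R \right)} = -24 + 3 \left(-4 + R\right)^{2}$
$\frac{v{\left(23,1 \right)} + \left(-121 + 152\right)}{a{\left(f \right)} + k{\left(E \right)}} = \frac{0 + \left(-121 + 152\right)}{5 - \left(24 - 3 \left(-4 - 14\right)^{2}\right)} = \frac{0 + 31}{5 - \left(24 - 3 \left(-18\right)^{2}\right)} = \frac{31}{5 + \left(-24 + 3 \cdot 324\right)} = \frac{31}{5 + \left(-24 + 972\right)} = \frac{31}{5 + 948} = \frac{31}{953}$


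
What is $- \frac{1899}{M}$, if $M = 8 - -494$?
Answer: $- \frac{1899}{502} \approx -3.7829$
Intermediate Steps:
$M = 502$ ($M = 8 + 494 = 502$)
$- \frac{1899}{M} = - \frac{1899}{502}$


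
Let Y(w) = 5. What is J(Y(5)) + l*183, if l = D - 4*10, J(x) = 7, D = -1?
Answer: -7496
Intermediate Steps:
l = -41 (l = -1 - 4*10 = -1 - 40 = -41)
J(Y(5)) + l*183 = 7 - 41*183 = 7 - 7503 = -7496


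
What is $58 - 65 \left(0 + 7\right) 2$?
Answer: $-852$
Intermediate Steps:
$58 - 65 \left(0 + 7\right) 2 = 58 - 65 \cdot 7 \cdot 2 = 58 - 910 = -852$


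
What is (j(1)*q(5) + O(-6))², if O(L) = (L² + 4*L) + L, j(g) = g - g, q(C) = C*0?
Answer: 36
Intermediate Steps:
q(C) = 0
j(g) = 0
O(L) = L² + 5*L
(j(1)*q(5) + O(-6))² = (0*0 - 6*(5 - 6))² = (0 - 6*(-1))² = (0 + 6)² = 6² = 36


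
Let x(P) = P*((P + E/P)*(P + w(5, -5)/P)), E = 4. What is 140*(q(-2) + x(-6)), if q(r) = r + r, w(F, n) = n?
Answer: -88480/3 ≈ -29493.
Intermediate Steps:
q(r) = 2*r
x(P) = P*(P - 5/P)*(P + 4/P) (x(P) = P*((P + 4/P)*(P - 5/P)) = P*((P - 5/P)*(P + 4/P)) = P*(P - 5/P)*(P + 4/P))
140*(q(-2) + x(-6)) = 140*(2*(-2) + ((-6)**3 - 1*(-6) - 20/(-6))) = 140*(-4 + (-216 + 6 - 20*(-1/6))) = 140*(-4 + (-216 + 6 + 10/3)) = 140*(-4 - 620/3) = 140*(-632/3) = -88480/3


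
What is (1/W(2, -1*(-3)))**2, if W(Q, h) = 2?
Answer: 1/4 ≈ 0.25000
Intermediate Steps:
(1/W(2, -1*(-3)))**2 = (1/2)**2 = 1/4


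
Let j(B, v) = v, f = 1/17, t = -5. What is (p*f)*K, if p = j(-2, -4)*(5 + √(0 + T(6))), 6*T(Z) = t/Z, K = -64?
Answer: 1280/17 + 128*I*√5/51 ≈ 75.294 + 5.6121*I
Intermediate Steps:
T(Z) = -5/(6*Z) (T(Z) = (-5/Z)/6 = -5/(6*Z))
f = 1/17 ≈ 0.058824
p = -20 - 2*I*√5/3 (p = -4*(5 + √(0 - ⅚/6)) = -4*(5 + √(0 - ⅚*⅙)) = -4*(5 + √(0 - 5/36)) = -4*(5 + √(-5/36)) = -4*(5 + I*√5/6) = -20 - 2*I*√5/3 ≈ -20.0 - 1.4907*I)
(p*f)*K = ((-20 - 2*I*√5/3)*(1/17))*(-64) = (-20/17 - 2*I*√5/51)*(-64) = 1280/17 + 128*I*√5/51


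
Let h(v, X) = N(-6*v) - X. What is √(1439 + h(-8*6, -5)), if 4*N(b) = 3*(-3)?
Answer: √5767/2 ≈ 37.970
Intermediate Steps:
N(b) = -9/4 (N(b) = (3*(-3))/4 = (¼)*(-9) = -9/4)
h(v, X) = -9/4 - X
√(1439 + h(-8*6, -5)) = √(1439 + (-9/4 - 1*(-5))) = √(1439 + (-9/4 + 5)) = √(1439 + 11/4) = √(5767/4) = √5767/2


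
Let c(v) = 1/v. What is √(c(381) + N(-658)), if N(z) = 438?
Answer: √63580899/381 ≈ 20.929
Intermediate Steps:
√(c(381) + N(-658)) = √(1/381 + 438) = √(166879/381) = √63580899/381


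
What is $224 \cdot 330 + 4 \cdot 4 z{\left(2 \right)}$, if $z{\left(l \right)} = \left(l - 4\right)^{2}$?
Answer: $73984$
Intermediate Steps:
$z{\left(l \right)} = \left(-4 + l\right)^{2}$
$224 \cdot 330 + 4 \cdot 4 z{\left(2 \right)} = 224 \cdot 330 + 4 \cdot 4 \left(-4 + 2\right)^{2} = 73920 + 16 \left(-2\right)^{2} = 73920 + 16 \cdot 4 = 73920 + 64 = 73984$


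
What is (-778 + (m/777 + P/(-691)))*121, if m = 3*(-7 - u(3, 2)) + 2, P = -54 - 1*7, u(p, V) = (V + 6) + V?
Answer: -7220244724/76701 ≈ -94135.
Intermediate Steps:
u(p, V) = 6 + 2*V (u(p, V) = (6 + V) + V = 6 + 2*V)
P = -61 (P = -54 - 7 = -61)
m = -49 (m = 3*(-7 - (6 + 2*2)) + 2 = 3*(-7 - (6 + 4)) + 2 = 3*(-7 - 1*10) + 2 = 3*(-7 - 10) + 2 = 3*(-17) + 2 = -51 + 2 = -49)
(-778 + (m/777 + P/(-691)))*121 = (-778 + (-49/777 - 61/(-691)))*121 = (-778 + (-49*1/777 - 61*(-1/691)))*121 = (-778 + (-7/111 + 61/691))*121 = (-778 + 1934/76701)*121 = -59671444/76701*121 = -7220244724/76701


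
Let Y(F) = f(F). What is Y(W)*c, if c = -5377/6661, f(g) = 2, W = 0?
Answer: -10754/6661 ≈ -1.6145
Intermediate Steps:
Y(F) = 2
c = -5377/6661 (c = -5377*1/6661 = -5377/6661 ≈ -0.80724)
Y(W)*c = 2*(-5377/6661) = -10754/6661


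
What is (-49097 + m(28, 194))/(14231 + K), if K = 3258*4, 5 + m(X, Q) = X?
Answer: -49074/27263 ≈ -1.8000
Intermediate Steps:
m(X, Q) = -5 + X
K = 13032
(-49097 + m(28, 194))/(14231 + K) = (-49097 + (-5 + 28))/(14231 + 13032) = (-49097 + 23)/27263 = -49074*1/27263 = -49074/27263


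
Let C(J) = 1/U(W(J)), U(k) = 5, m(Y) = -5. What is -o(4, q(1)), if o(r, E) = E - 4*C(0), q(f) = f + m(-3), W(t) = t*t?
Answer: 24/5 ≈ 4.8000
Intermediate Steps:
W(t) = t²
q(f) = -5 + f (q(f) = f - 5 = -5 + f)
C(J) = ⅕ (C(J) = 1/5 = ⅕)
o(r, E) = -⅘ + E (o(r, E) = E - 4*⅕ = E - ⅘ = -⅘ + E)
-o(4, q(1)) = -(-⅘ + (-5 + 1)) = -(-⅘ - 4) = -1*(-24/5) = 24/5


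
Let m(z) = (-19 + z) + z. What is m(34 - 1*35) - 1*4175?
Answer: -4196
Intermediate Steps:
m(z) = -19 + 2*z
m(34 - 1*35) - 1*4175 = (-19 + 2*(34 - 1*35)) - 1*4175 = (-19 + 2*(34 - 35)) - 4175 = (-19 + 2*(-1)) - 4175 = (-19 - 2) - 4175 = -21 - 4175 = -4196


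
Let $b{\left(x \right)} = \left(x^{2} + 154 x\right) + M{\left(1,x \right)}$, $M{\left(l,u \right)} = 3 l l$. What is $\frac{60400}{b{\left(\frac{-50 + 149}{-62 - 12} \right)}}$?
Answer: $- \frac{13230016}{44079} \approx -300.14$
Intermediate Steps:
$M{\left(l,u \right)} = 3 l^{2}$
$b{\left(x \right)} = 3 + x^{2} + 154 x$ ($b{\left(x \right)} = \left(x^{2} + 154 x\right) + 3 \cdot 1^{2} = \left(x^{2} + 154 x\right) + 3 \cdot 1 = \left(x^{2} + 154 x\right) + 3 = 3 + x^{2} + 154 x$)
$\frac{60400}{b{\left(\frac{-50 + 149}{-62 - 12} \right)}} = \frac{60400}{3 + \left(\frac{-50 + 149}{-62 - 12}\right)^{2} + 154 \frac{-50 + 149}{-62 - 12}} = \frac{60400}{3 + \left(\frac{99}{-74}\right)^{2} + 154 \frac{99}{-74}} = \frac{60400}{3 + \left(99 \left(- \frac{1}{74}\right)\right)^{2} + 154 \cdot 99 \left(- \frac{1}{74}\right)} = \frac{60400}{3 + \left(- \frac{99}{74}\right)^{2} + 154 \left(- \frac{99}{74}\right)} = \frac{60400}{3 + \frac{9801}{5476} - \frac{7623}{37}} = \frac{60400}{- \frac{1101975}{5476}} = 60400 \left(- \frac{5476}{1101975}\right) = - \frac{13230016}{44079}$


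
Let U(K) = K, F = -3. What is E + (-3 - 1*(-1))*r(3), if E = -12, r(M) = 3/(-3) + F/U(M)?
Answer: -8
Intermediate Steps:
r(M) = -1 - 3/M (r(M) = 3/(-3) - 3/M = 3*(-1/3) - 3/M = -1 - 3/M)
E + (-3 - 1*(-1))*r(3) = -12 + (-3 - 1*(-1))*((-3 - 1*3)/3) = -12 + (-3 + 1)*((-3 - 3)/3) = -12 - 2*(-6)/3 = -12 - 2*(-2) = -12 + 4 = -8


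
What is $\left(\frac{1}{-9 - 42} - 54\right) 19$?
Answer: $- \frac{52345}{51} \approx -1026.4$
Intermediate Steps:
$\left(\frac{1}{-9 - 42} - 54\right) 19 = \left(\frac{1}{-51} - 54\right) 19 = \left(- \frac{1}{51} - 54\right) 19 = \left(- \frac{2755}{51}\right) 19 = - \frac{52345}{51}$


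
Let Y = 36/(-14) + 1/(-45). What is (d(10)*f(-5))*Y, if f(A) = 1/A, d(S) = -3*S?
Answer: -1634/105 ≈ -15.562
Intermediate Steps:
Y = -817/315 (Y = 36*(-1/14) + 1*(-1/45) = -18/7 - 1/45 = -817/315 ≈ -2.5937)
(d(10)*f(-5))*Y = (-3*10/(-5))*(-817/315) = -30*(-⅕)*(-817/315) = 6*(-817/315) = -1634/105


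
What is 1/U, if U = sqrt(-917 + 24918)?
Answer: sqrt(24001)/24001 ≈ 0.0064548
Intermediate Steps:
U = sqrt(24001) ≈ 154.92
1/U = 1/(sqrt(24001)) = sqrt(24001)/24001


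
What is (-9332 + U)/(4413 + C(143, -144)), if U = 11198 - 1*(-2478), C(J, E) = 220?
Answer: 4344/4633 ≈ 0.93762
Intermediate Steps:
U = 13676 (U = 11198 + 2478 = 13676)
(-9332 + U)/(4413 + C(143, -144)) = (-9332 + 13676)/(4413 + 220) = 4344/4633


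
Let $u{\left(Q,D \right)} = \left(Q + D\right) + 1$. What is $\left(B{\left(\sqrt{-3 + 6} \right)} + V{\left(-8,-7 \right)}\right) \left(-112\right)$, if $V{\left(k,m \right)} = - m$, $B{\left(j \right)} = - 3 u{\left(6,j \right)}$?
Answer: $1568 + 336 \sqrt{3} \approx 2150.0$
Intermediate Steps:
$u{\left(Q,D \right)} = 1 + D + Q$ ($u{\left(Q,D \right)} = \left(D + Q\right) + 1 = 1 + D + Q$)
$B{\left(j \right)} = -21 - 3 j$ ($B{\left(j \right)} = - 3 \left(1 + j + 6\right) = - 3 \left(7 + j\right) = -21 - 3 j$)
$\left(B{\left(\sqrt{-3 + 6} \right)} + V{\left(-8,-7 \right)}\right) \left(-112\right) = \left(\left(-21 - 3 \sqrt{-3 + 6}\right) - -7\right) \left(-112\right) = \left(\left(-21 - 3 \sqrt{3}\right) + 7\right) \left(-112\right) = \left(-14 - 3 \sqrt{3}\right) \left(-112\right) = 1568 + 336 \sqrt{3}$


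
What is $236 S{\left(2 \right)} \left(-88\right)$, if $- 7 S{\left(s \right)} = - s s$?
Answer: $- \frac{83072}{7} \approx -11867.0$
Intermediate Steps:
$S{\left(s \right)} = \frac{s^{2}}{7}$ ($S{\left(s \right)} = - \frac{- s s}{7} = - \frac{\left(-1\right) s^{2}}{7} = \frac{s^{2}}{7}$)
$236 S{\left(2 \right)} \left(-88\right) = 236 \frac{2^{2}}{7} \left(-88\right) = 236 \cdot \frac{1}{7} \cdot 4 \left(-88\right) = 236 \cdot \frac{4}{7} \left(-88\right) = \frac{944}{7} \left(-88\right) = - \frac{83072}{7}$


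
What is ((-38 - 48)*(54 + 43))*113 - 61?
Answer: -942707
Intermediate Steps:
((-38 - 48)*(54 + 43))*113 - 61 = -86*97*113 - 61 = -8342*113 - 61 = -942646 - 61 = -942707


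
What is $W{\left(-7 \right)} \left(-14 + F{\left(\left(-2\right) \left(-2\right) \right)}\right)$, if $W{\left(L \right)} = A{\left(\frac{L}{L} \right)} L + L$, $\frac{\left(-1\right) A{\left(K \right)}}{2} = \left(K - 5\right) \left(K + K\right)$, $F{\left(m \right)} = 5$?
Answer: $1071$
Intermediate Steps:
$A{\left(K \right)} = - 4 K \left(-5 + K\right)$ ($A{\left(K \right)} = - 2 \left(K - 5\right) \left(K + K\right) = - 2 \left(-5 + K\right) 2 K = - 2 \cdot 2 K \left(-5 + K\right) = - 4 K \left(-5 + K\right)$)
$W{\left(L \right)} = 17 L$ ($W{\left(L \right)} = 4 \frac{L}{L} \left(5 - \frac{L}{L}\right) L + L = 4 \cdot 1 \left(5 - 1\right) L + L = 4 \cdot 1 \cdot 4 L + L = 16 L + L = 17 L$)
$W{\left(-7 \right)} \left(-14 + F{\left(\left(-2\right) \left(-2\right) \right)}\right) = 17 \left(-7\right) \left(-14 + 5\right) = \left(-119\right) \left(-9\right) = 1071$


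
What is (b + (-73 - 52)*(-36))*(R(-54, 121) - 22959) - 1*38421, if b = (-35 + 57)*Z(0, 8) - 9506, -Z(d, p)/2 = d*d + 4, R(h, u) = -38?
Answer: 119132033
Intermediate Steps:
Z(d, p) = -8 - 2*d**2 (Z(d, p) = -2*(d*d + 4) = -2*(d**2 + 4) = -2*(4 + d**2) = -8 - 2*d**2)
b = -9682 (b = (-35 + 57)*(-8 - 2*0**2) - 9506 = 22*(-8 - 2*0) - 9506 = 22*(-8 + 0) - 9506 = 22*(-8) - 9506 = -176 - 9506 = -9682)
(b + (-73 - 52)*(-36))*(R(-54, 121) - 22959) - 1*38421 = (-9682 + (-73 - 52)*(-36))*(-38 - 22959) - 1*38421 = (-9682 - 125*(-36))*(-22997) - 38421 = (-9682 + 4500)*(-22997) - 38421 = -5182*(-22997) - 38421 = 119170454 - 38421 = 119132033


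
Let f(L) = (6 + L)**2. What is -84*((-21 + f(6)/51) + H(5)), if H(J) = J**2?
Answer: -9744/17 ≈ -573.18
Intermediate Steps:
-84*((-21 + f(6)/51) + H(5)) = -84*((-21 + (6 + 6)**2/51) + 5**2) = -84*((-21 + 12**2*(1/51)) + 25) = -84*((-21 + 144*(1/51)) + 25) = -84*((-21 + 48/17) + 25) = -84*(-309/17 + 25) = -84*116/17 = -9744/17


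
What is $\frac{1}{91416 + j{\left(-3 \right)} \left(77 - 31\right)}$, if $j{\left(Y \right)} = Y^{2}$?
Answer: $\frac{1}{91830} \approx 1.089 \cdot 10^{-5}$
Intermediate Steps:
$\frac{1}{91416 + j{\left(-3 \right)} \left(77 - 31\right)} = \frac{1}{91416 + \left(-3\right)^{2} \left(77 - 31\right)} = \frac{1}{91416 + 9 \cdot 46} = \frac{1}{91416 + 414} = \frac{1}{91830}$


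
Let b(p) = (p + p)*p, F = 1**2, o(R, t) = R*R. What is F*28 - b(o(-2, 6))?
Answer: -4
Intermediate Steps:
o(R, t) = R**2
F = 1
b(p) = 2*p**2 (b(p) = (2*p)*p = 2*p**2)
F*28 - b(o(-2, 6)) = 1*28 - 2*((-2)**2)**2 = 28 - 2*4**2 = 28 - 2*16 = 28 - 1*32 = 28 - 32 = -4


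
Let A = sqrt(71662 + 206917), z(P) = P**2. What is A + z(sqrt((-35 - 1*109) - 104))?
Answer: -248 + sqrt(278579) ≈ 279.81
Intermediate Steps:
A = sqrt(278579) ≈ 527.81
A + z(sqrt((-35 - 1*109) - 104)) = sqrt(278579) + (sqrt((-35 - 1*109) - 104))**2 = sqrt(278579) + (sqrt((-35 - 109) - 104))**2 = sqrt(278579) + (sqrt(-144 - 104))**2 = sqrt(278579) + (sqrt(-248))**2 = sqrt(278579) + (2*I*sqrt(62))**2 = sqrt(278579) - 248 = -248 + sqrt(278579)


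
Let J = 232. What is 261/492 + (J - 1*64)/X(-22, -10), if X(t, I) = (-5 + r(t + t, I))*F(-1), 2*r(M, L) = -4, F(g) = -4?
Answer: 1071/164 ≈ 6.5305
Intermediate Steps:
r(M, L) = -2 (r(M, L) = (1/2)*(-4) = -2)
X(t, I) = 28 (X(t, I) = (-5 - 2)*(-4) = -7*(-4) = 28)
261/492 + (J - 1*64)/X(-22, -10) = 261/492 + (232 - 1*64)/28 = 261*(1/492) + (232 - 64)*(1/28) = 87/164 + 168*(1/28) = 87/164 + 6 = 1071/164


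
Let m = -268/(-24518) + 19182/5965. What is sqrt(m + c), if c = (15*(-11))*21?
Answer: I*sqrt(18510988517185233745)/73124935 ≈ 58.837*I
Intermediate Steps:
m = 235951448/73124935 (m = -268*(-1/24518) + 19182*(1/5965) = 134/12259 + 19182/5965 = 235951448/73124935 ≈ 3.2267)
c = -3465 (c = -165*21 = -3465)
sqrt(m + c) = sqrt(235951448/73124935 - 3465) = sqrt(-253141948327/73124935) = I*sqrt(18510988517185233745)/73124935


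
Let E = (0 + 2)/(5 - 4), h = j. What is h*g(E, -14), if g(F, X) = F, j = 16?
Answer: 32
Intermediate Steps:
h = 16
E = 2 (E = 2/1 = 2*1 = 2)
h*g(E, -14) = 16*2 = 32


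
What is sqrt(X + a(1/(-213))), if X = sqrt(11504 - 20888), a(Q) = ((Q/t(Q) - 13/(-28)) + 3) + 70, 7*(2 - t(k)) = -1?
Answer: sqrt(16331218715 + 444616200*I*sqrt(2346))/14910 ≈ 9.8752 + 4.9048*I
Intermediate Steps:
t(k) = 15/7 (t(k) = 2 - 1/7*(-1) = 2 + 1/7 = 15/7)
a(Q) = 2057/28 + 7*Q/15 (a(Q) = ((Q/(15/7) - 13/(-28)) + 3) + 70 = ((Q*(7/15) - 13*(-1/28)) + 3) + 70 = ((7*Q/15 + 13/28) + 3) + 70 = ((13/28 + 7*Q/15) + 3) + 70 = (97/28 + 7*Q/15) + 70 = 2057/28 + 7*Q/15)
X = 2*I*sqrt(2346) (X = sqrt(-9384) = 2*I*sqrt(2346) ≈ 96.871*I)
sqrt(X + a(1/(-213))) = sqrt(2*I*sqrt(2346) + (2057/28 + (7/15)/(-213))) = sqrt(2*I*sqrt(2346) + (2057/28 + (7/15)*(-1/213))) = sqrt(2*I*sqrt(2346) + (2057/28 - 7/3195)) = sqrt(2*I*sqrt(2346) + 6571919/89460) = sqrt(6571919/89460 + 2*I*sqrt(2346))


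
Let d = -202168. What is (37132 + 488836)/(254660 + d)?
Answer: 131492/13123 ≈ 10.020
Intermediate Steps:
(37132 + 488836)/(254660 + d) = (37132 + 488836)/(254660 - 202168) = 525968/52492 = 525968*(1/52492) = 131492/13123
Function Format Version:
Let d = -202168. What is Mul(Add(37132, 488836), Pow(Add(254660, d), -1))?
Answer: Rational(131492, 13123) ≈ 10.020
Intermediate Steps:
Mul(Add(37132, 488836), Pow(Add(254660, d), -1)) = Mul(Add(37132, 488836), Pow(Add(254660, -202168), -1)) = Mul(525968, Pow(52492, -1)) = Mul(525968, Rational(1, 52492)) = Rational(131492, 13123)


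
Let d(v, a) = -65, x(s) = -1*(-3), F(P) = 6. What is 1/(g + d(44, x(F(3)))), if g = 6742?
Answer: 1/6677 ≈ 0.00014977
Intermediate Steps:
x(s) = 3
1/(g + d(44, x(F(3)))) = 1/(6742 - 65) = 1/6677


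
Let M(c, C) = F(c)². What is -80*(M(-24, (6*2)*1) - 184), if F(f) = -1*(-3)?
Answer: 14000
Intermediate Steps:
F(f) = 3
M(c, C) = 9 (M(c, C) = 3² = 9)
-80*(M(-24, (6*2)*1) - 184) = -80*(9 - 184) = -80*(-175) = 14000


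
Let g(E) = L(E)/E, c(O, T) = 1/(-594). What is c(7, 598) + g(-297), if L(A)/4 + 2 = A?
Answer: 797/198 ≈ 4.0253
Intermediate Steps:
L(A) = -8 + 4*A
c(O, T) = -1/594
g(E) = (-8 + 4*E)/E
c(7, 598) + g(-297) = -1/594 + (4 - 8/(-297)) = -1/594 + (4 - 8*(-1/297)) = -1/594 + (4 + 8/297) = -1/594 + 1196/297 = 797/198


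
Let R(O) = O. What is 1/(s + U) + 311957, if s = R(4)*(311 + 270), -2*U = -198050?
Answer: 31616529994/101349 ≈ 3.1196e+5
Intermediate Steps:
U = 99025 (U = -½*(-198050) = 99025)
s = 2324 (s = 4*(311 + 270) = 4*581 = 2324)
1/(s + U) + 311957 = 1/(2324 + 99025) + 311957 = 1/101349 + 311957 = 31616529994/101349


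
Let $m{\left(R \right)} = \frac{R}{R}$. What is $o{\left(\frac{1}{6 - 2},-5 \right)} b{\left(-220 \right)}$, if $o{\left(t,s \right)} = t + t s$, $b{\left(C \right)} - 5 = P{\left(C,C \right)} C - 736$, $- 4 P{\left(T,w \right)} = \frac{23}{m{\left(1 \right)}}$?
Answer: $-534$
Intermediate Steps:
$m{\left(R \right)} = 1$
$P{\left(T,w \right)} = - \frac{23}{4}$ ($P{\left(T,w \right)} = - \frac{23 \cdot 1^{-1}}{4} = - \frac{23 \cdot 1}{4} = \left(- \frac{1}{4}\right) 23 = - \frac{23}{4}$)
$b{\left(C \right)} = -731 - \frac{23 C}{4}$ ($b{\left(C \right)} = 5 - \left(736 + \frac{23 C}{4}\right) = -731 - \frac{23 C}{4}$)
$o{\left(t,s \right)} = t + s t$
$o{\left(\frac{1}{6 - 2},-5 \right)} b{\left(-220 \right)} = \frac{1 - 5}{6 - 2} \left(-731 - -1265\right) = \frac{1}{4} \left(-4\right) \left(-731 + 1265\right) = \frac{1}{4} \left(-4\right) 534 = \left(-1\right) 534 = -534$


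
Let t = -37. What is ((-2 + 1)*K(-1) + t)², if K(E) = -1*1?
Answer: 1296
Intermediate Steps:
K(E) = -1
((-2 + 1)*K(-1) + t)² = ((-2 + 1)*(-1) - 37)² = (-1*(-1) - 37)² = (1 - 37)² = (-36)² = 1296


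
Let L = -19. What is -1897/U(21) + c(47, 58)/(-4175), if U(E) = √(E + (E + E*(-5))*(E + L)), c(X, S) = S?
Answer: -58/4175 + 271*I*√3/3 ≈ -0.013892 + 156.46*I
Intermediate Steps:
U(E) = √(E - 4*E*(-19 + E)) (U(E) = √(E + (E + E*(-5))*(E - 19)) = √(E + (E - 5*E)*(-19 + E)) = √(E + (-4*E)*(-19 + E)) = √(E - 4*E*(-19 + E)))
-1897/U(21) + c(47, 58)/(-4175) = -1897*√21/(21*√(77 - 4*21)) + 58/(-4175) = -1897*√21/(21*√(77 - 84)) + 58*(-1/4175) = -1897*(-I*√3/21) - 58/4175 = -(-271)*I*√3/3 - 58/4175 = 271*I*√3/3 - 58/4175 = -58/4175 + 271*I*√3/3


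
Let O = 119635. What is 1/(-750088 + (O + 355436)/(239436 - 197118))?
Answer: -14106/10580582971 ≈ -1.3332e-6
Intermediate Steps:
1/(-750088 + (O + 355436)/(239436 - 197118)) = 1/(-750088 + (119635 + 355436)/(239436 - 197118)) = 1/(-750088 + 475071/42318) = 1/(-750088 + 475071*(1/42318)) = 1/(-750088 + 158357/14106) = 1/(-10580582971/14106) = -14106/10580582971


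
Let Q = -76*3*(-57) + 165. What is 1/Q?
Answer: 1/13161 ≈ 7.5982e-5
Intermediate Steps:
Q = 13161 (Q = -228*(-57) + 165 = 12996 + 165 = 13161)
1/Q = 1/13161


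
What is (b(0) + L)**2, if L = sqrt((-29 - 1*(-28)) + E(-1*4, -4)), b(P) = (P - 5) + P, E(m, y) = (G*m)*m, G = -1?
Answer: (5 - I*sqrt(17))**2 ≈ 8.0 - 41.231*I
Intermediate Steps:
E(m, y) = -m**2 (E(m, y) = (-m)*m = -m**2)
b(P) = -5 + 2*P (b(P) = (-5 + P) + P = -5 + 2*P)
L = I*sqrt(17) (L = sqrt((-29 - 1*(-28)) - (-1*4)**2) = sqrt((-29 + 28) - 1*(-4)**2) = sqrt(-1 - 1*16) = sqrt(-1 - 16) = sqrt(-17) = I*sqrt(17) ≈ 4.1231*I)
(b(0) + L)**2 = ((-5 + 2*0) + I*sqrt(17))**2 = ((-5 + 0) + I*sqrt(17))**2 = (-5 + I*sqrt(17))**2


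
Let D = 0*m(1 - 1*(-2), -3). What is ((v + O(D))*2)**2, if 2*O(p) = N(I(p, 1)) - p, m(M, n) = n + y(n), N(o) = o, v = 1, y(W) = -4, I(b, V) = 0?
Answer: 4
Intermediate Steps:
m(M, n) = -4 + n (m(M, n) = n - 4 = -4 + n)
D = 0 (D = 0*(-4 - 3) = 0*(-7) = 0)
O(p) = -p/2 (O(p) = (0 - p)/2 = (-p)/2 = -p/2)
((v + O(D))*2)**2 = ((1 - 1/2*0)*2)**2 = ((1 + 0)*2)**2 = (1*2)**2 = 2**2 = 4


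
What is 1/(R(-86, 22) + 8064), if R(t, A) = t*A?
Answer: 1/6172 ≈ 0.00016202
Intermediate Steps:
R(t, A) = A*t
1/(R(-86, 22) + 8064) = 1/(22*(-86) + 8064) = 1/(-1892 + 8064) = 1/6172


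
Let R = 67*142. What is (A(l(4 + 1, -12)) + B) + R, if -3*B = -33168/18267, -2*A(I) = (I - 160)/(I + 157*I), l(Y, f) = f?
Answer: 54921579077/5772372 ≈ 9514.6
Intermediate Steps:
A(I) = -(-160 + I)/(316*I) (A(I) = -(I - 160)/(2*(I + 157*I)) = -(-160 + I)/(2*(158*I)) = -(-160 + I)*1/(158*I)/2 = -(-160 + I)/(316*I))
R = 9514
B = 11056/18267 (B = -(-11056)/18267 = -1/3*(-11056/6089) = 11056/18267 ≈ 0.60524)
(A(l(4 + 1, -12)) + B) + R = ((1/316)*(160 - 1*(-12))/(-12) + 11056/18267) + 9514 = ((1/316)*(-1/12)*(160 + 12) + 11056/18267) + 9514 = ((1/316)*(-1/12)*172 + 11056/18267) + 9514 = (-43/948 + 11056/18267) + 9514 = 3231869/5772372 + 9514 = 54921579077/5772372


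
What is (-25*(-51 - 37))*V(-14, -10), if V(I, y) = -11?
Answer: -24200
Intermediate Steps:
(-25*(-51 - 37))*V(-14, -10) = -25*(-51 - 37)*(-11) = -25*(-88)*(-11) = 2200*(-11) = -24200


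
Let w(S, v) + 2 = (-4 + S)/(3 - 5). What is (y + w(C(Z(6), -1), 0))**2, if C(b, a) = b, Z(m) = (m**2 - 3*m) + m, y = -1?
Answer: 169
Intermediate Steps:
Z(m) = m**2 - 2*m
w(S, v) = -S/2 (w(S, v) = -2 + (-4 + S)/(3 - 5) = -2 + (-4 + S)/(-2) = -2 + (-4 + S)*(-1/2) = -2 + (2 - S/2) = -S/2)
(y + w(C(Z(6), -1), 0))**2 = (-1 - 3*(-2 + 6))**2 = (-1 - 3*4)**2 = (-1 - 1/2*24)**2 = (-1 - 12)**2 = (-13)**2 = 169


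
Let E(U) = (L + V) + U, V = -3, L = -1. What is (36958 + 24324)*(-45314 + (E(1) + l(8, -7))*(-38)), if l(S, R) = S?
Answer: -2788576128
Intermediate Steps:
E(U) = -4 + U (E(U) = (-1 - 3) + U = -4 + U)
(36958 + 24324)*(-45314 + (E(1) + l(8, -7))*(-38)) = (36958 + 24324)*(-45314 + ((-4 + 1) + 8)*(-38)) = 61282*(-45314 + (-3 + 8)*(-38)) = 61282*(-45314 + 5*(-38)) = 61282*(-45314 - 190) = 61282*(-45504) = -2788576128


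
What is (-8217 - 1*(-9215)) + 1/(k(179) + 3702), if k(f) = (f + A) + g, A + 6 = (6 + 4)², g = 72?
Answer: 4038907/4047 ≈ 998.00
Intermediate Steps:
A = 94 (A = -6 + (6 + 4)² = -6 + 10² = -6 + 100 = 94)
k(f) = 166 + f (k(f) = (f + 94) + 72 = (94 + f) + 72 = 166 + f)
(-8217 - 1*(-9215)) + 1/(k(179) + 3702) = (-8217 - 1*(-9215)) + 1/((166 + 179) + 3702) = (-8217 + 9215) + 1/(345 + 3702) = 998 + 1/4047 = 4038907/4047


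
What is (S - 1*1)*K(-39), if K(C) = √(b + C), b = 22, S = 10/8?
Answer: I*√17/4 ≈ 1.0308*I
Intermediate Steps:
S = 5/4 (S = 10*(⅛) = 5/4 ≈ 1.2500)
K(C) = √(22 + C)
(S - 1*1)*K(-39) = (5/4 - 1*1)*√(22 - 39) = (5/4 - 1)*√(-17) = (I*√17)/4 = I*√17/4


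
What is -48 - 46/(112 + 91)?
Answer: -9790/203 ≈ -48.227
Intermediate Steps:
-48 - 46/(112 + 91) = -48 - 46/203 = -9790/203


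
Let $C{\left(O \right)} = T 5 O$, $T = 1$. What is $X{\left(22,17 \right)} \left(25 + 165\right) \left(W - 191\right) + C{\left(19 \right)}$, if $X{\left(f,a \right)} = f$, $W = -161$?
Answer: $-1471265$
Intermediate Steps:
$C{\left(O \right)} = 5 O$ ($C{\left(O \right)} = 1 \cdot 5 O = 5 O$)
$X{\left(22,17 \right)} \left(25 + 165\right) \left(W - 191\right) + C{\left(19 \right)} = 22 \left(25 + 165\right) \left(-161 - 191\right) + 5 \cdot 19 = 22 \cdot 190 \left(-352\right) + 95 = 22 \left(-66880\right) + 95 = -1471360 + 95 = -1471265$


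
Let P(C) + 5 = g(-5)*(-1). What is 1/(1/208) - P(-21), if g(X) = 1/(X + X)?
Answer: 2129/10 ≈ 212.90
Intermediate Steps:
g(X) = 1/(2*X)
P(C) = -49/10 (P(C) = -5 + ((1/2)/(-5))*(-1) = -5 + ((1/2)*(-1/5))*(-1) = -5 - 1/10*(-1) = -5 + 1/10 = -49/10)
1/(1/208) - P(-21) = 1/(1/208) - 1*(-49/10) = 1/(1/208) + 49/10 = 208 + 49/10 = 2129/10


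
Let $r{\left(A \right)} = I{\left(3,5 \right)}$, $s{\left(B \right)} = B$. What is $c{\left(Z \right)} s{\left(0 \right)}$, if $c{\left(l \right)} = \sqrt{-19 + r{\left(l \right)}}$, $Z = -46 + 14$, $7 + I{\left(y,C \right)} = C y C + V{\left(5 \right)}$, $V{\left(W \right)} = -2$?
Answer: $0$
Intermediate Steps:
$I{\left(y,C \right)} = -9 + y C^{2}$ ($I{\left(y,C \right)} = -7 + \left(C y C - 2\right) = -7 + \left(y C^{2} - 2\right) = -7 + \left(-2 + y C^{2}\right) = -9 + y C^{2}$)
$r{\left(A \right)} = 66$ ($r{\left(A \right)} = -9 + 3 \cdot 5^{2} = -9 + 3 \cdot 25 = -9 + 75 = 66$)
$Z = -32$
$c{\left(l \right)} = \sqrt{47}$ ($c{\left(l \right)} = \sqrt{-19 + 66} = \sqrt{47}$)
$c{\left(Z \right)} s{\left(0 \right)} = \sqrt{47} \cdot 0 = 0$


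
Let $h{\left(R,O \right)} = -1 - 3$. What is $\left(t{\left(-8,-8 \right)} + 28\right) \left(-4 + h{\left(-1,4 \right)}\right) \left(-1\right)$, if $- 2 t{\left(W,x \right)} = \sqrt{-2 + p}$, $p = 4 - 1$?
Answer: $220$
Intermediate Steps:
$h{\left(R,O \right)} = -4$
$p = 3$
$t{\left(W,x \right)} = - \frac{1}{2}$ ($t{\left(W,x \right)} = - \frac{\sqrt{-2 + 3}}{2} = - \frac{\sqrt{1}}{2} = \left(- \frac{1}{2}\right) 1 = - \frac{1}{2}$)
$\left(t{\left(-8,-8 \right)} + 28\right) \left(-4 + h{\left(-1,4 \right)}\right) \left(-1\right) = \left(- \frac{1}{2} + 28\right) \left(-4 - 4\right) \left(-1\right) = \frac{55 \left(\left(-8\right) \left(-1\right)\right)}{2} = \frac{55}{2} \cdot 8 = 220$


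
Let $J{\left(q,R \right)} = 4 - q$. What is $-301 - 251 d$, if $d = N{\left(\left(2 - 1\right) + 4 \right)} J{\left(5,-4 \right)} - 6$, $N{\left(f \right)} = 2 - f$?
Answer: $452$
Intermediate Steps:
$d = -3$ ($d = \left(2 - \left(\left(2 - 1\right) + 4\right)\right) \left(4 - 5\right) - 6 = \left(2 - \left(1 + 4\right)\right) \left(4 - 5\right) - 6 = \left(2 - 5\right) \left(-1\right) - 6 = \left(-3\right) \left(-1\right) - 6 = 3 - 6 = -3$)
$-301 - 251 d = -301 - -753 = -301 + 753 = 452$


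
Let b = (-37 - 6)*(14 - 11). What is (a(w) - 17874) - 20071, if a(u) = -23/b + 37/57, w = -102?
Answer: -31000389/817 ≈ -37944.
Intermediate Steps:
b = -129 (b = -43*3 = -129)
a(u) = 676/817 (a(u) = -23/(-129) + 37/57 = -23*(-1/129) + 37*(1/57) = 23/129 + 37/57 = 676/817)
(a(w) - 17874) - 20071 = (676/817 - 17874) - 20071 = -14602382/817 - 20071 = -31000389/817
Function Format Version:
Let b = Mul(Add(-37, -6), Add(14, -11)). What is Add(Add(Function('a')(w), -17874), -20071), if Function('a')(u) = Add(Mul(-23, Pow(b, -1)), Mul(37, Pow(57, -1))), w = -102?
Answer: Rational(-31000389, 817) ≈ -37944.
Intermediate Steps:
b = -129 (b = Mul(-43, 3) = -129)
Function('a')(u) = Rational(676, 817) (Function('a')(u) = Add(Mul(-23, Pow(-129, -1)), Mul(37, Pow(57, -1))) = Add(Mul(-23, Rational(-1, 129)), Mul(37, Rational(1, 57))) = Add(Rational(23, 129), Rational(37, 57)) = Rational(676, 817))
Add(Add(Function('a')(w), -17874), -20071) = Add(Add(Rational(676, 817), -17874), -20071) = Add(Rational(-14602382, 817), -20071) = Rational(-31000389, 817)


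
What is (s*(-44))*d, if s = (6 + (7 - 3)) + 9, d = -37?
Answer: 30932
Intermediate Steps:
s = 19 (s = (6 + 4) + 9 = 10 + 9 = 19)
(s*(-44))*d = (19*(-44))*(-37) = -836*(-37) = 30932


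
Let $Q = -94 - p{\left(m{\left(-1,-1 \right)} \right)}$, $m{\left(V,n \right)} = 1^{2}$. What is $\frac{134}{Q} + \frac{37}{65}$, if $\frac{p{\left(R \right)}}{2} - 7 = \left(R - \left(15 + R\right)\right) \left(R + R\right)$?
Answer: $- \frac{3467}{1560} \approx -2.2224$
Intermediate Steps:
$m{\left(V,n \right)} = 1$
$p{\left(R \right)} = 14 - 60 R$ ($p{\left(R \right)} = 14 + 2 \left(R - \left(15 + R\right)\right) \left(R + R\right) = 14 + 2 \left(- 15 \cdot 2 R\right) = 14 + 2 \left(- 30 R\right) = 14 - 60 R$)
$Q = -48$ ($Q = -94 - \left(14 - 60\right) = -94 - -46 = -94 + 46 = -48$)
$\frac{134}{Q} + \frac{37}{65} = \frac{134}{-48} + \frac{37}{65} = 134 \left(- \frac{1}{48}\right) + 37 \cdot \frac{1}{65} = - \frac{67}{24} + \frac{37}{65} = - \frac{3467}{1560}$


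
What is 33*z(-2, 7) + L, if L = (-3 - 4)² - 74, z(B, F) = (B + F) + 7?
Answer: 371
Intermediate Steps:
z(B, F) = 7 + B + F
L = -25 (L = (-7)² - 74 = 49 - 74 = -25)
33*z(-2, 7) + L = 33*(7 - 2 + 7) - 25 = 33*12 - 25 = 396 - 25 = 371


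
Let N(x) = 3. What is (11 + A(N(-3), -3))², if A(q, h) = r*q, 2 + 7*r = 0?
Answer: 5041/49 ≈ 102.88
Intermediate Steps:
r = -2/7 (r = -2/7 + (⅐)*0 = -2/7 + 0 = -2/7 ≈ -0.28571)
A(q, h) = -2*q/7
(11 + A(N(-3), -3))² = (11 - 2/7*3)² = (11 - 6/7)² = (71/7)² = 5041/49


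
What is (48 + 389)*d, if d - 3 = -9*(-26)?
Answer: 103569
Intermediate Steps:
d = 237 (d = 3 - 9*(-26) = 3 + 234 = 237)
(48 + 389)*d = (48 + 389)*237 = 437*237 = 103569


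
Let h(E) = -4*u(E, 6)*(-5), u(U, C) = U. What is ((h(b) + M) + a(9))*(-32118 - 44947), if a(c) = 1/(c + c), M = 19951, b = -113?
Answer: -24540501535/18 ≈ -1.3634e+9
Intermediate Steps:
a(c) = 1/(2*c)
h(E) = 20*E (h(E) = -4*E*(-5) = 20*E)
((h(b) + M) + a(9))*(-32118 - 44947) = ((20*(-113) + 19951) + (1/2)/9)*(-32118 - 44947) = ((-2260 + 19951) + (1/2)*(1/9))*(-77065) = (17691 + 1/18)*(-77065) = (318439/18)*(-77065) = -24540501535/18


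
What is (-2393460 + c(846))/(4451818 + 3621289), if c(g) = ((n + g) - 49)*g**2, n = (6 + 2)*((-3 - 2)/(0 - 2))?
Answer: 582346512/8073107 ≈ 72.134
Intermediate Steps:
n = 20 (n = 8*(-5/(-2)) = 8*(-5*(-1/2)) = 8*(5/2) = 20)
c(g) = g**2*(-29 + g) (c(g) = ((20 + g) - 49)*g**2 = (-29 + g)*g**2 = g**2*(-29 + g))
(-2393460 + c(846))/(4451818 + 3621289) = (-2393460 + 846**2*(-29 + 846))/(4451818 + 3621289) = (-2393460 + 715716*817)/8073107 = (-2393460 + 584739972)*(1/8073107) = 582346512*(1/8073107) = 582346512/8073107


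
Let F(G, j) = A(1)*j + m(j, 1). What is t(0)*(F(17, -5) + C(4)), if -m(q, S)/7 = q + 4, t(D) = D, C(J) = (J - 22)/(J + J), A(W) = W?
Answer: 0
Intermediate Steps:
C(J) = (-22 + J)/(2*J) (C(J) = (-22 + J)/((2*J)) = (-22 + J)*(1/(2*J)) = (-22 + J)/(2*J))
m(q, S) = -28 - 7*q (m(q, S) = -7*(q + 4) = -7*(4 + q) = -28 - 7*q)
F(G, j) = -28 - 6*j (F(G, j) = 1*j + (-28 - 7*j) = j + (-28 - 7*j) = -28 - 6*j)
t(0)*(F(17, -5) + C(4)) = 0*((-28 - 6*(-5)) + (½)*(-22 + 4)/4) = 0*((-28 + 30) + (½)*(¼)*(-18)) = 0*(2 - 9/4) = 0*(-¼) = 0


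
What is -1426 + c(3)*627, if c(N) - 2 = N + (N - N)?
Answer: 1709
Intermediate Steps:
c(N) = 2 + N (c(N) = 2 + (N + (N - N)) = 2 + (N + 0) = 2 + N)
-1426 + c(3)*627 = -1426 + (2 + 3)*627 = -1426 + 5*627 = -1426 + 3135 = 1709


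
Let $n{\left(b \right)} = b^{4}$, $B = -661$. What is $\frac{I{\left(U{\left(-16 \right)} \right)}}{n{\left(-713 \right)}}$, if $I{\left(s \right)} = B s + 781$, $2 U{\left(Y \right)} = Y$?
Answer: $\frac{6069}{258439040161} \approx 2.3483 \cdot 10^{-8}$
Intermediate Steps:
$U{\left(Y \right)} = \frac{Y}{2}$
$I{\left(s \right)} = 781 - 661 s$ ($I{\left(s \right)} = - 661 s + 781 = 781 - 661 s$)
$\frac{I{\left(U{\left(-16 \right)} \right)}}{n{\left(-713 \right)}} = \frac{781 - 661 \cdot \frac{1}{2} \left(-16\right)}{\left(-713\right)^{4}} = \frac{781 - -5288}{258439040161} = \left(781 + 5288\right) \frac{1}{258439040161} = 6069 \cdot \frac{1}{258439040161} = \frac{6069}{258439040161}$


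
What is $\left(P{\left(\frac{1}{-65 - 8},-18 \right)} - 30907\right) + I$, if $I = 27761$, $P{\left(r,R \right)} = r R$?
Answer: $- \frac{229640}{73} \approx -3145.8$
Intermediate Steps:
$P{\left(r,R \right)} = R r$
$\left(P{\left(\frac{1}{-65 - 8},-18 \right)} - 30907\right) + I = \left(- \frac{18}{-65 - 8} - 30907\right) + 27761 = \left(- \frac{18}{-73} - 30907\right) + 27761 = \left(\left(-18\right) \left(- \frac{1}{73}\right) - 30907\right) + 27761 = \left(\frac{18}{73} - 30907\right) + 27761 = - \frac{2256193}{73} + 27761 = - \frac{229640}{73}$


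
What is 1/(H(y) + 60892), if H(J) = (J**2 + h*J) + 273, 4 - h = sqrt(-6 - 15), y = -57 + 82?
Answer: 4126/255359015 + I*sqrt(21)/153215409 ≈ 1.6158e-5 + 2.9909e-8*I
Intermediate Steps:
y = 25
h = 4 - I*sqrt(21) (h = 4 - sqrt(-6 - 15) = 4 - sqrt(-21) = 4 - I*sqrt(21) ≈ 4.0 - 4.5826*I)
H(J) = 273 + J**2 + J*(4 - I*sqrt(21)) (H(J) = (J**2 + (4 - I*sqrt(21))*J) + 273 = (J**2 + J*(4 - I*sqrt(21))) + 273 = 273 + J**2 + J*(4 - I*sqrt(21)))
1/(H(y) + 60892) = 1/((273 + 25**2 + 25*(4 - I*sqrt(21))) + 60892) = 1/((273 + 625 + (100 - 25*I*sqrt(21))) + 60892) = 1/((998 - 25*I*sqrt(21)) + 60892) = 1/(61890 - 25*I*sqrt(21))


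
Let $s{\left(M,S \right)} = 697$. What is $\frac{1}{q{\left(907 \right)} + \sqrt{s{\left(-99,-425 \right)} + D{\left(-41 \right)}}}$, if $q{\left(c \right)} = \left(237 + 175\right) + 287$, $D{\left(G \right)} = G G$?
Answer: $\frac{699}{486223} - \frac{\sqrt{2378}}{486223} \approx 0.0013373$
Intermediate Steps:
$D{\left(G \right)} = G^{2}$
$q{\left(c \right)} = 699$ ($q{\left(c \right)} = 412 + 287 = 699$)
$\frac{1}{q{\left(907 \right)} + \sqrt{s{\left(-99,-425 \right)} + D{\left(-41 \right)}}} = \frac{1}{699 + \sqrt{697 + \left(-41\right)^{2}}} = \frac{1}{699 + \sqrt{697 + 1681}} = \frac{1}{699 + \sqrt{2378}}$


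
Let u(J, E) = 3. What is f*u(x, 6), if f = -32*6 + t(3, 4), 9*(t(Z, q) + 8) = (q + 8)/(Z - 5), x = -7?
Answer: -602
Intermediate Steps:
t(Z, q) = -8 + (8 + q)/(9*(-5 + Z)) (t(Z, q) = -8 + ((q + 8)/(Z - 5))/9 = -8 + ((8 + q)/(-5 + Z))/9 = -8 + (8 + q)/(9*(-5 + Z)))
f = -602/3 (f = -32*6 + (368 + 4 - 72*3)/(9*(-5 + 3)) = -192 + (⅑)*(368 + 4 - 216)/(-2) = -192 + (⅑)*(-½)*156 = -192 - 26/3 = -602/3 ≈ -200.67)
f*u(x, 6) = -602/3*3 = -602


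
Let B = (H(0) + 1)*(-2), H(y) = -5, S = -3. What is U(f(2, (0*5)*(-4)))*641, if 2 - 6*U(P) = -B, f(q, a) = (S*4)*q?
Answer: 3205/3 ≈ 1068.3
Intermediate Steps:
f(q, a) = -12*q (f(q, a) = (-3*4)*q = -12*q)
B = 8 (B = (-5 + 1)*(-2) = -4*(-2) = 8)
U(P) = 5/3 (U(P) = ⅓ - (-1)*8/6 = ⅓ - ⅙*(-8) = ⅓ + 4/3 = 5/3)
U(f(2, (0*5)*(-4)))*641 = (5/3)*641 = 3205/3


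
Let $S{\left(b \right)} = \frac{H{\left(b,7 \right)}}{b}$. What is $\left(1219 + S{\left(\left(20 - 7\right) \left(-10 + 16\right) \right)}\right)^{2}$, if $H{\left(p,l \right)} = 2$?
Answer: $\frac{2260241764}{1521} \approx 1.486 \cdot 10^{6}$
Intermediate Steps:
$S{\left(b \right)} = \frac{2}{b}$
$\left(1219 + S{\left(\left(20 - 7\right) \left(-10 + 16\right) \right)}\right)^{2} = \left(1219 + \frac{2}{\left(20 - 7\right) \left(-10 + 16\right)}\right)^{2} = \left(1219 + \frac{2}{13 \cdot 6}\right)^{2} = \left(1219 + \frac{2}{78}\right)^{2} = \left(1219 + 2 \cdot \frac{1}{78}\right)^{2} = \left(1219 + \frac{1}{39}\right)^{2} = \left(\frac{47542}{39}\right)^{2} = \frac{2260241764}{1521}$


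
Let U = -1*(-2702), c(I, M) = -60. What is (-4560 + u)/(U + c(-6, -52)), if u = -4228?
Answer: -4394/1321 ≈ -3.3263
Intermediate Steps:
U = 2702
(-4560 + u)/(U + c(-6, -52)) = (-4560 - 4228)/(2702 - 60) = -8788/2642 = -8788*1/2642 = -4394/1321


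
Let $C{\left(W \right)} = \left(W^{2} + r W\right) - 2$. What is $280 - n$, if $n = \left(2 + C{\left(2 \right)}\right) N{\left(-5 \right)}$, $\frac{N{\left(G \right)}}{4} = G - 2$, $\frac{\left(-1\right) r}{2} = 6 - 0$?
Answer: $-280$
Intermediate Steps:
$r = -12$ ($r = - 2 \left(6 - 0\right) = - 2 \left(6 + 0\right) = \left(-2\right) 6 = -12$)
$C{\left(W \right)} = -2 + W^{2} - 12 W$ ($C{\left(W \right)} = \left(W^{2} - 12 W\right) - 2 = -2 + W^{2} - 12 W$)
$N{\left(G \right)} = -8 + 4 G$ ($N{\left(G \right)} = 4 \left(G - 2\right) = 4 \left(-2 + G\right) = -8 + 4 G$)
$n = 560$ ($n = \left(2 - \left(26 - 4\right)\right) \left(-8 + 4 \left(-5\right)\right) = \left(2 - 22\right) \left(-8 - 20\right) = \left(2 - 22\right) \left(-28\right) = \left(-20\right) \left(-28\right) = 560$)
$280 - n = 280 - 560 = -280$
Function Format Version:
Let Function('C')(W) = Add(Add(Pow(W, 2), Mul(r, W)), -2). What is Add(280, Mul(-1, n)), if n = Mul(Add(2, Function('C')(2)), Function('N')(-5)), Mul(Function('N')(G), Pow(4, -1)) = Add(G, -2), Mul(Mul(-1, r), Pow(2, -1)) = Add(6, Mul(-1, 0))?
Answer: -280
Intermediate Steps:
r = -12 (r = Mul(-2, Add(6, Mul(-1, 0))) = Mul(-2, Add(6, 0)) = Mul(-2, 6) = -12)
Function('C')(W) = Add(-2, Pow(W, 2), Mul(-12, W)) (Function('C')(W) = Add(Add(Pow(W, 2), Mul(-12, W)), -2) = Add(-2, Pow(W, 2), Mul(-12, W)))
Function('N')(G) = Add(-8, Mul(4, G)) (Function('N')(G) = Mul(4, Add(G, -2)) = Mul(4, Add(-2, G)) = Add(-8, Mul(4, G)))
n = 560 (n = Mul(Add(2, Add(-2, Pow(2, 2), Mul(-12, 2))), Add(-8, Mul(4, -5))) = Mul(Add(2, Add(-2, 4, -24)), Add(-8, -20)) = Mul(Add(2, -22), -28) = Mul(-20, -28) = 560)
Add(280, Mul(-1, n)) = Add(280, Mul(-1, 560)) = Add(280, -560) = -280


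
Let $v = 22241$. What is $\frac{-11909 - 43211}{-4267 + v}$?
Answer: $- \frac{27560}{8987} \approx -3.0667$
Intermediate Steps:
$\frac{-11909 - 43211}{-4267 + v} = \frac{-11909 - 43211}{-4267 + 22241} = - \frac{55120}{17974} = \left(-55120\right) \frac{1}{17974} = - \frac{27560}{8987}$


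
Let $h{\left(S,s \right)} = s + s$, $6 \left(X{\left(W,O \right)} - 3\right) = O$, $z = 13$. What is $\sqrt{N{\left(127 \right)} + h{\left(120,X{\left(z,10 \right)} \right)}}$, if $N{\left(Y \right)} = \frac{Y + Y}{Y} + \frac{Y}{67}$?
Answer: $\frac{\sqrt{534459}}{201} \approx 3.6371$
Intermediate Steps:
$X{\left(W,O \right)} = 3 + \frac{O}{6}$
$h{\left(S,s \right)} = 2 s$
$N{\left(Y \right)} = 2 + \frac{Y}{67}$ ($N{\left(Y \right)} = \frac{2 Y}{Y} + Y \frac{1}{67} = 2 + \frac{Y}{67}$)
$\sqrt{N{\left(127 \right)} + h{\left(120,X{\left(z,10 \right)} \right)}} = \sqrt{\left(2 + \frac{1}{67} \cdot 127\right) + 2 \left(3 + \frac{1}{6} \cdot 10\right)} = \sqrt{\left(2 + \frac{127}{67}\right) + 2 \left(3 + \frac{5}{3}\right)} = \sqrt{\frac{261}{67} + 2 \cdot \frac{14}{3}} = \sqrt{\frac{261}{67} + \frac{28}{3}} = \sqrt{\frac{2659}{201}} = \frac{\sqrt{534459}}{201}$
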